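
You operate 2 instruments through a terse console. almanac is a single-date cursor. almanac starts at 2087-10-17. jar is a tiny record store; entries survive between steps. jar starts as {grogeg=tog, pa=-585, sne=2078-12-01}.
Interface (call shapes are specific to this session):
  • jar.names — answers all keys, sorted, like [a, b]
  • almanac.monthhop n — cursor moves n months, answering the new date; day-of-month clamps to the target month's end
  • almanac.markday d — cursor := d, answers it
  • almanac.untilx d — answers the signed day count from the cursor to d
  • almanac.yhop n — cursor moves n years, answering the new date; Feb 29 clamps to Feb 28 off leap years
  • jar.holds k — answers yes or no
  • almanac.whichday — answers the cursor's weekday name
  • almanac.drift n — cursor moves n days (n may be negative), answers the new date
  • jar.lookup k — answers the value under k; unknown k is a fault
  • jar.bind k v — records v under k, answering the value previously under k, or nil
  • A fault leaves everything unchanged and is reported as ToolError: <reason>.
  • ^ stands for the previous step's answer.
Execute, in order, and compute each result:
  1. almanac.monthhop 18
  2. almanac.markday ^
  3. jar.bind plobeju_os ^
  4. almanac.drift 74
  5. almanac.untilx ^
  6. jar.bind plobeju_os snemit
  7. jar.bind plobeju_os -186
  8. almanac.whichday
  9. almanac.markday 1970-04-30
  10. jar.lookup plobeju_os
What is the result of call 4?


Answer: 2089-06-30

Derivation:
Act: almanac.monthhop[n='18']
Obs: 2089-04-17
Act: almanac.markday[d='^']
Obs: 2089-04-17
Act: jar.bind[k='plobeju_os'; v='^']
Obs: nil
Act: almanac.drift[n='74']
Obs: 2089-06-30
Act: almanac.untilx[d='^']
Obs: 0
Act: jar.bind[k='plobeju_os'; v='snemit']
Obs: 2089-04-17
Act: jar.bind[k='plobeju_os'; v='-186']
Obs: snemit
Act: almanac.whichday[]
Obs: Thursday
Act: almanac.markday[d='1970-04-30']
Obs: 1970-04-30
Act: jar.lookup[k='plobeju_os']
Obs: -186


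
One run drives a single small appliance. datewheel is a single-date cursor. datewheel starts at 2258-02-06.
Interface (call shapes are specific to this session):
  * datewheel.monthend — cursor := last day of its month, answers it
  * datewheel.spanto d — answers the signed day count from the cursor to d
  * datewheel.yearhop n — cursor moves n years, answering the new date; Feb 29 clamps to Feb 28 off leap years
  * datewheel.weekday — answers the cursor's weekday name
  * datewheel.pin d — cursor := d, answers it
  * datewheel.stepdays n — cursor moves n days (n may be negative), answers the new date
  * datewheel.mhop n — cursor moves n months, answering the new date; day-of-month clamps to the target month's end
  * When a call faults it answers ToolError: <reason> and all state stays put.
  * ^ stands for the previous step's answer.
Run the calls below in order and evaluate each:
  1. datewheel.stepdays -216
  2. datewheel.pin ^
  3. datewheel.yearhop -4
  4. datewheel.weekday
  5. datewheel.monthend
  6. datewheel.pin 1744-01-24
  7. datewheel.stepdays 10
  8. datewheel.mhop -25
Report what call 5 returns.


Answer: 2253-07-31

Derivation:
-> stepdays(-216)
<- 2257-07-05
-> pin(^)
<- 2257-07-05
-> yearhop(-4)
<- 2253-07-05
-> weekday()
<- Tuesday
-> monthend()
<- 2253-07-31
-> pin(1744-01-24)
<- 1744-01-24
-> stepdays(10)
<- 1744-02-03
-> mhop(-25)
<- 1742-01-03


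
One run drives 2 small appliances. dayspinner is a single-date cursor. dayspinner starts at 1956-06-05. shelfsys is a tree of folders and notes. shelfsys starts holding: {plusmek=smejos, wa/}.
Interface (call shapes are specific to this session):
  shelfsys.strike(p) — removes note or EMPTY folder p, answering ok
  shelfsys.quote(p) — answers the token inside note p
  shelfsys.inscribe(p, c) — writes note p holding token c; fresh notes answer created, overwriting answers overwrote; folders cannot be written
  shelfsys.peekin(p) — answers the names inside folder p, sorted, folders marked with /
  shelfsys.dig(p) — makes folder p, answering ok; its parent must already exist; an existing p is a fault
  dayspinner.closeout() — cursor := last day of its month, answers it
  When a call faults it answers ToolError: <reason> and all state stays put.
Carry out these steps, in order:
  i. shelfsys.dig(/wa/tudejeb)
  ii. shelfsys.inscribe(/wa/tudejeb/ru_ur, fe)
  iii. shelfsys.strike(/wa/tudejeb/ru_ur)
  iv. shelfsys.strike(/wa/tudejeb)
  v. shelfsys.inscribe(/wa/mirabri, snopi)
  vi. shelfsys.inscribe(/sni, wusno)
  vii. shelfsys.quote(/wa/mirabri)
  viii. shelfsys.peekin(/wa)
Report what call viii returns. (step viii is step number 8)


;; 1. dig(p='/wa/tudejeb') => ok
;; 2. inscribe(p='/wa/tudejeb/ru_ur', c='fe') => created
;; 3. strike(p='/wa/tudejeb/ru_ur') => ok
;; 4. strike(p='/wa/tudejeb') => ok
;; 5. inscribe(p='/wa/mirabri', c='snopi') => created
;; 6. inscribe(p='/sni', c='wusno') => created
;; 7. quote(p='/wa/mirabri') => snopi
;; 8. peekin(p='/wa') => [mirabri]

Answer: [mirabri]


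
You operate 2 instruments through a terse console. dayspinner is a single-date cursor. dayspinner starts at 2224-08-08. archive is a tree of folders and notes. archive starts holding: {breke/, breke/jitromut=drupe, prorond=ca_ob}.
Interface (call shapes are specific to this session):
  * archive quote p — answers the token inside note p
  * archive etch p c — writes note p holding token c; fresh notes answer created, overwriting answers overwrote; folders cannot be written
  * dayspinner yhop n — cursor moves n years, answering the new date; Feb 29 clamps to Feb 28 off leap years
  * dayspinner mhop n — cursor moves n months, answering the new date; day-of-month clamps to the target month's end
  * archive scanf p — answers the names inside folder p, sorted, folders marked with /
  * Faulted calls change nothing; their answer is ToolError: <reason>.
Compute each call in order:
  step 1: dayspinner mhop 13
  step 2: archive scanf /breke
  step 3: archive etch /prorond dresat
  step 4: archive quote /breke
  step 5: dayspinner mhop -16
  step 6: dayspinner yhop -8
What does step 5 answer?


Answer: 2224-05-08

Derivation:
;; dayspinner mhop(n: 13) -> 2225-09-08
;; archive scanf(p: /breke) -> [jitromut]
;; archive etch(p: /prorond, c: dresat) -> overwrote
;; archive quote(p: /breke) -> ToolError: is a directory
;; dayspinner mhop(n: -16) -> 2224-05-08
;; dayspinner yhop(n: -8) -> 2216-05-08


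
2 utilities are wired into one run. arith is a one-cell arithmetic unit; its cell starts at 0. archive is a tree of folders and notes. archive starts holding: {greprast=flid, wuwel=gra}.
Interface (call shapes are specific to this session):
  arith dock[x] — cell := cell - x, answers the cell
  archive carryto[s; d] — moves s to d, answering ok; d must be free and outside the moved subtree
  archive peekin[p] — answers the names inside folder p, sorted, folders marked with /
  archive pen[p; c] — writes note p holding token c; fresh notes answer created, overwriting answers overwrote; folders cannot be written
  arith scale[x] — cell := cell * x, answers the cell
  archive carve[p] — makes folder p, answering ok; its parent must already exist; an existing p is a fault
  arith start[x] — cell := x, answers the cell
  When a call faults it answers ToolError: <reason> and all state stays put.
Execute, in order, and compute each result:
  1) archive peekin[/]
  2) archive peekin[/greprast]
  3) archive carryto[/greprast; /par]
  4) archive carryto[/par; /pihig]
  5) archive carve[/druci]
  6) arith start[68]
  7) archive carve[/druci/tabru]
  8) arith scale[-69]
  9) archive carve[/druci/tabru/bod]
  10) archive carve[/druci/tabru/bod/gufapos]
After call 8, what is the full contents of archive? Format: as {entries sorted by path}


Answer: {druci/, druci/tabru/, pihig=flid, wuwel=gra}

Derivation:
% archive peekin p→/
[out] [greprast, wuwel]
% archive peekin p→/greprast
[out] ToolError: not a directory
% archive carryto s→/greprast d→/par
[out] ok
% archive carryto s→/par d→/pihig
[out] ok
% archive carve p→/druci
[out] ok
% arith start x→68
[out] 68
% archive carve p→/druci/tabru
[out] ok
% arith scale x→-69
[out] -4692
% archive carve p→/druci/tabru/bod
[out] ok
% archive carve p→/druci/tabru/bod/gufapos
[out] ok


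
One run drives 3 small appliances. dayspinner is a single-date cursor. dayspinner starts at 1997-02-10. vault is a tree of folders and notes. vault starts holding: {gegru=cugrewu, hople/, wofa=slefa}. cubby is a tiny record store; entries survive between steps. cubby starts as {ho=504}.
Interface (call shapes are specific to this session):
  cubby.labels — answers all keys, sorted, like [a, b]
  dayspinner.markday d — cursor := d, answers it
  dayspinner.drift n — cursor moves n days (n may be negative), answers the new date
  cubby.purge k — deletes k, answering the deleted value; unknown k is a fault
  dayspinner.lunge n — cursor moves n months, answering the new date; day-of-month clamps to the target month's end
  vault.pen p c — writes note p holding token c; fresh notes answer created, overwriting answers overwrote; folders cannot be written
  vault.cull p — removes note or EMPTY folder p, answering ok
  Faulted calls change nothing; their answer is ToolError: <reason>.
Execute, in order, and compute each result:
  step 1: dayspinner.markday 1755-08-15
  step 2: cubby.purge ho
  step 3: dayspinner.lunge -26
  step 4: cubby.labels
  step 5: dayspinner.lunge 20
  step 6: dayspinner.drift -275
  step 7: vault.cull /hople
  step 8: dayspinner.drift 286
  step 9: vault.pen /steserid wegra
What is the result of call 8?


I invoke markday on d→1755-08-15, → 1755-08-15.
I run purge on k→ho: 504.
I invoke lunge on n→-26, → 1753-06-15.
I run labels(), → [].
I run lunge on n→20, and observe 1755-02-15.
Next I call drift on n→-275, yielding 1754-05-16.
Calling cull on p→/hople, and observe ok.
Now I run drift on n→286, → 1755-02-26.
Calling pen on p→/steserid, c→wegra, giving created.

Answer: 1755-02-26


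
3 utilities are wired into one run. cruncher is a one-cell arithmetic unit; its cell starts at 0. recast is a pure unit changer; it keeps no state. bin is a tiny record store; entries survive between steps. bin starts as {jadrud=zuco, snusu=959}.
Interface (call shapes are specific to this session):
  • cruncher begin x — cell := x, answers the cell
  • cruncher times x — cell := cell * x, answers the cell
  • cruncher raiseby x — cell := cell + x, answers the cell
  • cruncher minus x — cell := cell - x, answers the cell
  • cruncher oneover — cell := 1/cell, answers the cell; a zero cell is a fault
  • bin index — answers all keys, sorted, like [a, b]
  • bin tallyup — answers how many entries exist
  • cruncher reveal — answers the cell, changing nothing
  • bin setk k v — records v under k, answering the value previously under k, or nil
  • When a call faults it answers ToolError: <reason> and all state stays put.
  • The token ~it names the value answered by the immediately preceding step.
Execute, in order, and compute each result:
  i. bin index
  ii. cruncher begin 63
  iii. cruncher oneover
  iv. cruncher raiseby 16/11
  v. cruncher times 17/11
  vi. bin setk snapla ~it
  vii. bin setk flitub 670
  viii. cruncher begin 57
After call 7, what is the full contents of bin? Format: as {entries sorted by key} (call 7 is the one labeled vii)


Answer: {flitub=670, jadrud=zuco, snapla=17323/7623, snusu=959}

Derivation:
# bin index() -> [jadrud, snusu]
# cruncher begin(x=63) -> 63
# cruncher oneover() -> 1/63
# cruncher raiseby(x=16/11) -> 1019/693
# cruncher times(x=17/11) -> 17323/7623
# bin setk(k=snapla, v=~it) -> nil
# bin setk(k=flitub, v=670) -> nil
# cruncher begin(x=57) -> 57


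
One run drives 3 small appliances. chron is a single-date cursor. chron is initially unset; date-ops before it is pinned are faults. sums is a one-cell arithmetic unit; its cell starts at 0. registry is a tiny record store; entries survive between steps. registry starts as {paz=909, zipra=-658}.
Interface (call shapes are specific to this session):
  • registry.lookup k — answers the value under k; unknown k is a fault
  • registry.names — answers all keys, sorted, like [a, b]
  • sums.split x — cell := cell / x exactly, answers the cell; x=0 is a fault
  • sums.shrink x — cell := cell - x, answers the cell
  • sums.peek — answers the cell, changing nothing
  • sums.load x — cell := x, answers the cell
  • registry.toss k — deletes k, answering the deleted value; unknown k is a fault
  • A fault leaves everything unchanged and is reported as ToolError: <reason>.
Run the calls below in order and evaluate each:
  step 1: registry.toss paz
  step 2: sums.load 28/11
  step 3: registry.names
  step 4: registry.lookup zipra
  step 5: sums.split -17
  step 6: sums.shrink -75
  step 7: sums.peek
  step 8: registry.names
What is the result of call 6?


CALL registry.toss[paz]
RET  909
CALL sums.load[28/11]
RET  28/11
CALL registry.names[]
RET  [zipra]
CALL registry.lookup[zipra]
RET  -658
CALL sums.split[-17]
RET  -28/187
CALL sums.shrink[-75]
RET  13997/187
CALL sums.peek[]
RET  13997/187
CALL registry.names[]
RET  [zipra]

Answer: 13997/187


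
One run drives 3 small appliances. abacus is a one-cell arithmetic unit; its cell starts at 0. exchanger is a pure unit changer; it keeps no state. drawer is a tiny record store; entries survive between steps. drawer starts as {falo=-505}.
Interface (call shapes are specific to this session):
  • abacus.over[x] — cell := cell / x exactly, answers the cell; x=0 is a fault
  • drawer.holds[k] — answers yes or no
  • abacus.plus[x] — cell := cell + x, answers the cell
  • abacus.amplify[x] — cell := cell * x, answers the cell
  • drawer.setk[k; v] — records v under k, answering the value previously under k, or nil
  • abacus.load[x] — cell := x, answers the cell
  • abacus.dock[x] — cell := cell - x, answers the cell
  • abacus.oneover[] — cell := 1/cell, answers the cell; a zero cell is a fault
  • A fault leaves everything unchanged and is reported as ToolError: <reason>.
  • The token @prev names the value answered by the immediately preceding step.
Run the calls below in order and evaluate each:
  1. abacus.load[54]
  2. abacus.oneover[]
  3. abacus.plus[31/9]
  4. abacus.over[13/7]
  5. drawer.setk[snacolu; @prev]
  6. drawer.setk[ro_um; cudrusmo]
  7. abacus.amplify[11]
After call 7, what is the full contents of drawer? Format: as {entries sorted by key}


# abacus.load(x=54) == 54
# abacus.oneover() == 1/54
# abacus.plus(x=31/9) == 187/54
# abacus.over(x=13/7) == 1309/702
# drawer.setk(k=snacolu, v=@prev) == nil
# drawer.setk(k=ro_um, v=cudrusmo) == nil
# abacus.amplify(x=11) == 14399/702

Answer: {falo=-505, ro_um=cudrusmo, snacolu=1309/702}


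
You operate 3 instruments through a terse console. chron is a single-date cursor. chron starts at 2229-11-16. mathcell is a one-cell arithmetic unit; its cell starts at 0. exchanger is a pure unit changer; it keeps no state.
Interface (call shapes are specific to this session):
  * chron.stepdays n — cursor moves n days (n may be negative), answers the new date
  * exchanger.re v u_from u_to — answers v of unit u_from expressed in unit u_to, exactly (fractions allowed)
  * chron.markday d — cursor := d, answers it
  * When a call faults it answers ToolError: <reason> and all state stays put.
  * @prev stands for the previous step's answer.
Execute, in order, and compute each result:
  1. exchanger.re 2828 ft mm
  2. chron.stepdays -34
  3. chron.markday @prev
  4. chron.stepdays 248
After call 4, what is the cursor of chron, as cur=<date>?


-- 1. exchanger.re(v=2828, u_from=ft, u_to=mm) -> 4309872/5
-- 2. chron.stepdays(n=-34) -> 2229-10-13
-- 3. chron.markday(d=@prev) -> 2229-10-13
-- 4. chron.stepdays(n=248) -> 2230-06-18

Answer: cur=2230-06-18


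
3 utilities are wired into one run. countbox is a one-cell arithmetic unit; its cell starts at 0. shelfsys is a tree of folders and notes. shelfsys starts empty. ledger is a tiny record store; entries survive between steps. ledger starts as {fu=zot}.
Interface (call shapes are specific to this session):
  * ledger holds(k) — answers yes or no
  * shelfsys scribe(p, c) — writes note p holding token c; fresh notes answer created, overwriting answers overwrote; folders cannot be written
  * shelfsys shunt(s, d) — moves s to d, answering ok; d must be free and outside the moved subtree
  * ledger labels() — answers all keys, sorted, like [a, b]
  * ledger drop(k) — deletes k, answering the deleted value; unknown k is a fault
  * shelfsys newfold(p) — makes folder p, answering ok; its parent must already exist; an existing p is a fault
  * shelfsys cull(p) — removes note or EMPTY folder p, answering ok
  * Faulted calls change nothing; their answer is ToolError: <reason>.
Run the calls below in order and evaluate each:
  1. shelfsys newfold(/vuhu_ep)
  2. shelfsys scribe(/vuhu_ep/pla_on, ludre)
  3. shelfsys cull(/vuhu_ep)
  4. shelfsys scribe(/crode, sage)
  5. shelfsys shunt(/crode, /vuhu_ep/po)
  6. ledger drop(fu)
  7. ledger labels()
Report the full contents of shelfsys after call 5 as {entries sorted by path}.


Answer: {vuhu_ep/, vuhu_ep/pla_on=ludre, vuhu_ep/po=sage}

Derivation:
> shelfsys newfold /vuhu_ep
[out] ok
> shelfsys scribe /vuhu_ep/pla_on ludre
[out] created
> shelfsys cull /vuhu_ep
[out] ToolError: not empty
> shelfsys scribe /crode sage
[out] created
> shelfsys shunt /crode /vuhu_ep/po
[out] ok
> ledger drop fu
[out] zot
> ledger labels
[out] []


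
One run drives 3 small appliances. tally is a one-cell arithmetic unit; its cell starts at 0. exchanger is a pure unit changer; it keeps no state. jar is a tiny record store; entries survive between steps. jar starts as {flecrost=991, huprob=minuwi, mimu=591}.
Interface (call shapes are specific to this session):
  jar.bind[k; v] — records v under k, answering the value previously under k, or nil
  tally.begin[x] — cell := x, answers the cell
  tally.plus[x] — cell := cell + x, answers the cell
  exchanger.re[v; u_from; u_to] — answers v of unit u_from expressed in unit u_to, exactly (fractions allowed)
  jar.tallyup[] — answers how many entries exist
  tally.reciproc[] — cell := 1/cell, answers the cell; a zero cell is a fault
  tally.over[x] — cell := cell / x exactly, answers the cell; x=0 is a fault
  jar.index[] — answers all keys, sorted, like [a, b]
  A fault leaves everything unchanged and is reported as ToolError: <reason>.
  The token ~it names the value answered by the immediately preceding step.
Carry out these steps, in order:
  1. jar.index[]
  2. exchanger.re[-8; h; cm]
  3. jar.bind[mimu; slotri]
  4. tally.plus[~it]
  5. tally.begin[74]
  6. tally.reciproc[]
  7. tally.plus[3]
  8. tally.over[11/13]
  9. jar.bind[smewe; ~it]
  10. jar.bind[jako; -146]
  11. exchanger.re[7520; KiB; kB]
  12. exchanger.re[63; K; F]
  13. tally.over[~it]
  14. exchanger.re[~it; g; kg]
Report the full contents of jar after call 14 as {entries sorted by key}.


Answer: {flecrost=991, huprob=minuwi, jako=-146, mimu=slotri, smewe=2899/814}

Derivation:
% index
  [flecrost, huprob, mimu]
% re -8 h cm
  ToolError: incompatible units
% bind mimu slotri
  591
% plus ~it
  591
% begin 74
  74
% reciproc
  1/74
% plus 3
  223/74
% over 11/13
  2899/814
% bind smewe ~it
  nil
% bind jako -146
  nil
% re 7520 KiB kB
  192512/25
% re 63 K F
  -34627/100
% over ~it
  -144950/14093189
% re ~it g kg
  -2899/281863780


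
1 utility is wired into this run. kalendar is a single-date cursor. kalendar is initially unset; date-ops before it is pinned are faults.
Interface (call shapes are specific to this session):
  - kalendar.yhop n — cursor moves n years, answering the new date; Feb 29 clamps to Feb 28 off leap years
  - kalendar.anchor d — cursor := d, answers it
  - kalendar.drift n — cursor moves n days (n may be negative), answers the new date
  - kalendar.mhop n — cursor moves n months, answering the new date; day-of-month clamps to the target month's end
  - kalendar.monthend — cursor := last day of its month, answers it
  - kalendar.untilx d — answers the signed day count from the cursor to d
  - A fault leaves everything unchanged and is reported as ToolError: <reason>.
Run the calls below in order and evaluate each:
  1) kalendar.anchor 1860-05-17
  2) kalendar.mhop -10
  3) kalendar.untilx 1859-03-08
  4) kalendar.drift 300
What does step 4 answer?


Answer: 1860-05-12

Derivation:
% kalendar.anchor 1860-05-17
[out] 1860-05-17
% kalendar.mhop -10
[out] 1859-07-17
% kalendar.untilx 1859-03-08
[out] -131
% kalendar.drift 300
[out] 1860-05-12


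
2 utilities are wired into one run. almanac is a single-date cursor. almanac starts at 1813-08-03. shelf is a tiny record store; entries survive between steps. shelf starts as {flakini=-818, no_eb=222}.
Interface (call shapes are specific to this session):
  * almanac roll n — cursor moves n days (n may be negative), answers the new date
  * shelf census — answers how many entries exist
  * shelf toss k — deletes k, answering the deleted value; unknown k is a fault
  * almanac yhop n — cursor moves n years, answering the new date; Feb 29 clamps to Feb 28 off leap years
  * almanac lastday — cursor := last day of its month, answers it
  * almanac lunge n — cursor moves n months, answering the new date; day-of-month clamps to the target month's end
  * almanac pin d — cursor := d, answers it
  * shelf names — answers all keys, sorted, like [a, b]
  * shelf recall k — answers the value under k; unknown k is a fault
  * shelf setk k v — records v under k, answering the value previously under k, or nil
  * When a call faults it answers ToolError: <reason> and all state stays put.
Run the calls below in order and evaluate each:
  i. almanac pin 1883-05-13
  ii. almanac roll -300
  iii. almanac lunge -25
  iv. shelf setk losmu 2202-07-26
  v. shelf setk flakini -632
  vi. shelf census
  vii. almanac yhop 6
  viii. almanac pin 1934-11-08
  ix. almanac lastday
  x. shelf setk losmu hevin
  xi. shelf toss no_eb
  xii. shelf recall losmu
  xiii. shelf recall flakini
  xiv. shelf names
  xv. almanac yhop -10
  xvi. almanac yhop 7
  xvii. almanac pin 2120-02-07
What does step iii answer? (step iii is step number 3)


~$ almanac pin d: 1883-05-13
= 1883-05-13
~$ almanac roll n: -300
= 1882-07-17
~$ almanac lunge n: -25
= 1880-06-17
~$ shelf setk k: losmu v: 2202-07-26
= nil
~$ shelf setk k: flakini v: -632
= -818
~$ shelf census
= 3
~$ almanac yhop n: 6
= 1886-06-17
~$ almanac pin d: 1934-11-08
= 1934-11-08
~$ almanac lastday
= 1934-11-30
~$ shelf setk k: losmu v: hevin
= 2202-07-26
~$ shelf toss k: no_eb
= 222
~$ shelf recall k: losmu
= hevin
~$ shelf recall k: flakini
= -632
~$ shelf names
= [flakini, losmu]
~$ almanac yhop n: -10
= 1924-11-30
~$ almanac yhop n: 7
= 1931-11-30
~$ almanac pin d: 2120-02-07
= 2120-02-07

Answer: 1880-06-17


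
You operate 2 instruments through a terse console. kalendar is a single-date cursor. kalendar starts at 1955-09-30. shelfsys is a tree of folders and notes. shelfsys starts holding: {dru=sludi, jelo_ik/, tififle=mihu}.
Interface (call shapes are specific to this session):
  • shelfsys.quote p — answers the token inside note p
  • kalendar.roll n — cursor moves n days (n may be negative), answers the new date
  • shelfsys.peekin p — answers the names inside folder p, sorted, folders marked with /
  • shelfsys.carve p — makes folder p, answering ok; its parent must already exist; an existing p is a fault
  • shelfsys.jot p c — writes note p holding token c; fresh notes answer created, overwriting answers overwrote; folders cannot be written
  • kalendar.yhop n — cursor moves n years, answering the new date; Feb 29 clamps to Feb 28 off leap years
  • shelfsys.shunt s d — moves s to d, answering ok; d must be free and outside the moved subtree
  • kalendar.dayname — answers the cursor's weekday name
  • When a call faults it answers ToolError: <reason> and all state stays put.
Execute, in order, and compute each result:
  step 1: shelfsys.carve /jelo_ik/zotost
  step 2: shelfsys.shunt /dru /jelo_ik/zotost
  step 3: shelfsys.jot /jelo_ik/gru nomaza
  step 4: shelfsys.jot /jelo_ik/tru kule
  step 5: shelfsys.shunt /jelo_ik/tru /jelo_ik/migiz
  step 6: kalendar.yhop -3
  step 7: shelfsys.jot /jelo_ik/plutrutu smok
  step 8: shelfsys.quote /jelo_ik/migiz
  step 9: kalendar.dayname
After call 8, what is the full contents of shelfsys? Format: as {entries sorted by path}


Answer: {dru=sludi, jelo_ik/, jelo_ik/gru=nomaza, jelo_ik/migiz=kule, jelo_ik/plutrutu=smok, jelo_ik/zotost/, tififle=mihu}

Derivation:
I invoke shelfsys.carve passing p: /jelo_ik/zotost, — result: ok.
I try shelfsys.shunt passing s: /dru, d: /jelo_ik/zotost, and get ToolError: exists.
I invoke shelfsys.jot passing p: /jelo_ik/gru, c: nomaza, and get created.
I call shelfsys.jot passing p: /jelo_ik/tru, c: kule, giving created.
I run shelfsys.shunt passing s: /jelo_ik/tru, d: /jelo_ik/migiz: ok.
I invoke kalendar.yhop passing n: -3, which returns 1952-09-30.
I try shelfsys.jot passing p: /jelo_ik/plutrutu, c: smok, which returns created.
I call shelfsys.quote passing p: /jelo_ik/migiz, → kule.
I call kalendar.dayname(), giving Tuesday.


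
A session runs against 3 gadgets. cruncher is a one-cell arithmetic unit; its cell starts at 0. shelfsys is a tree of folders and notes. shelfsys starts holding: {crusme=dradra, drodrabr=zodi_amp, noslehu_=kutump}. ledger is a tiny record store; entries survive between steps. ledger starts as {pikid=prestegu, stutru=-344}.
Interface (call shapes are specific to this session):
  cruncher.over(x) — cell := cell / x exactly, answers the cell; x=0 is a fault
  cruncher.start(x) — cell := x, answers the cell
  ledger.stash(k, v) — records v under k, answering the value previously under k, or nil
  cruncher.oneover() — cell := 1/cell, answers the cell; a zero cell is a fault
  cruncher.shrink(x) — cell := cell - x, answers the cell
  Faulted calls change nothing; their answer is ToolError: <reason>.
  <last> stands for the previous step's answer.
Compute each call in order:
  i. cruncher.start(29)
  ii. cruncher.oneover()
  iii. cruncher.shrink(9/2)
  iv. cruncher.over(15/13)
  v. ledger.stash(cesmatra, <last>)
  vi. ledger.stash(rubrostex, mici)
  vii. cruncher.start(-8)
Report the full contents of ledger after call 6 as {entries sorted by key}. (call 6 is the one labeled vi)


Answer: {cesmatra=-3367/870, pikid=prestegu, rubrostex=mici, stutru=-344}

Derivation:
I use cruncher.start passing x='29', yielding 29.
I invoke cruncher.oneover, and see 1/29.
Invoking cruncher.shrink passing x='9/2', and see -259/58.
I try cruncher.over passing x='15/13', → -3367/870.
I run ledger.stash passing k='cesmatra', v='<last>', giving nil.
Invoking ledger.stash passing k='rubrostex', v='mici', giving nil.
Next I call cruncher.start passing x='-8', giving -8.


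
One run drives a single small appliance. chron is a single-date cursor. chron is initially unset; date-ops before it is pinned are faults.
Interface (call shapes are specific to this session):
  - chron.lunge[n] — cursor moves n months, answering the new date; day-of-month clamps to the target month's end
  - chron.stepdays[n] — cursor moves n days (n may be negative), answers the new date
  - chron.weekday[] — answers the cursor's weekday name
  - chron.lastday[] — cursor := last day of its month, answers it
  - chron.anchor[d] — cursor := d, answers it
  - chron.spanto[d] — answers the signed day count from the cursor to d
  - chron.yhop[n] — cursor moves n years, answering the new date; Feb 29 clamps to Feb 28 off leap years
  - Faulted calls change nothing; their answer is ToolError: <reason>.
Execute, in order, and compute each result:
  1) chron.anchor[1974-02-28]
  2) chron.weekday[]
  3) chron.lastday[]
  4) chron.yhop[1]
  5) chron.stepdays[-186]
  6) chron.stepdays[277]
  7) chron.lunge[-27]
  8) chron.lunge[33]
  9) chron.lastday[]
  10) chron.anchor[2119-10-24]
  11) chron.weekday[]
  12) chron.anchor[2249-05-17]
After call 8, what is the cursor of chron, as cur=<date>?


-> chron.anchor(d=1974-02-28)
<- 1974-02-28
-> chron.weekday()
<- Thursday
-> chron.lastday()
<- 1974-02-28
-> chron.yhop(n=1)
<- 1975-02-28
-> chron.stepdays(n=-186)
<- 1974-08-26
-> chron.stepdays(n=277)
<- 1975-05-30
-> chron.lunge(n=-27)
<- 1973-02-28
-> chron.lunge(n=33)
<- 1975-11-28
-> chron.lastday()
<- 1975-11-30
-> chron.anchor(d=2119-10-24)
<- 2119-10-24
-> chron.weekday()
<- Tuesday
-> chron.anchor(d=2249-05-17)
<- 2249-05-17

Answer: cur=1975-11-28


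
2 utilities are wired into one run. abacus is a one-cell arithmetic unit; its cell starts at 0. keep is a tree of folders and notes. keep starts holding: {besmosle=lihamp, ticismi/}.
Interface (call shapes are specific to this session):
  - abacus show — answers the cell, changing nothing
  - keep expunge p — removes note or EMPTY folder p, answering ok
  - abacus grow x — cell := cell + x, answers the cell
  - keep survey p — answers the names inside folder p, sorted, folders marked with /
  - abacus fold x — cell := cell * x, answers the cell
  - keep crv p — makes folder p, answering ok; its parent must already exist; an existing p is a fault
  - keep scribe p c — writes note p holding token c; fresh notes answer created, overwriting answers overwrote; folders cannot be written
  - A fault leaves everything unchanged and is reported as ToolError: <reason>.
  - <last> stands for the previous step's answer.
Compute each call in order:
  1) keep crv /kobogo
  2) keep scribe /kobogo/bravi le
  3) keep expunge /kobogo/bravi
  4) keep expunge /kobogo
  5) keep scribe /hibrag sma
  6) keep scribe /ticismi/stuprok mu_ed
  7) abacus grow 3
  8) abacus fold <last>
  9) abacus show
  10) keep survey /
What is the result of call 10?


Answer: [besmosle, hibrag, ticismi/]

Derivation:
Calling keep crv passing p=/kobogo: ok.
Then keep scribe passing p=/kobogo/bravi, c=le, and get created.
Then keep expunge passing p=/kobogo/bravi, — result: ok.
I try keep expunge passing p=/kobogo, which returns ok.
Next I call keep scribe passing p=/hibrag, c=sma, and see created.
Invoking keep scribe passing p=/ticismi/stuprok, c=mu_ed, yielding created.
Invoking abacus grow passing x=3, giving 3.
Calling abacus fold passing x=<last>, and see 9.
Now I run abacus show(), and see 9.
Next I call keep survey passing p=/, and observe [besmosle, hibrag, ticismi/].


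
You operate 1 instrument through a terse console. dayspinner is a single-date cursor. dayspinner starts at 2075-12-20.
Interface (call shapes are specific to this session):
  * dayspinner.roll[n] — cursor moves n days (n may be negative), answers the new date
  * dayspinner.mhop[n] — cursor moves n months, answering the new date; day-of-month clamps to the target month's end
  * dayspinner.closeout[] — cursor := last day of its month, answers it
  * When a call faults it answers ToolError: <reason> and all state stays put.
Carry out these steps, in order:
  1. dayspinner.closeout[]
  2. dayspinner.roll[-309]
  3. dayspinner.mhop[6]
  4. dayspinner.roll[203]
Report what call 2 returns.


;; dayspinner.closeout() -> 2075-12-31
;; dayspinner.roll(-309) -> 2075-02-25
;; dayspinner.mhop(6) -> 2075-08-25
;; dayspinner.roll(203) -> 2076-03-15

Answer: 2075-02-25


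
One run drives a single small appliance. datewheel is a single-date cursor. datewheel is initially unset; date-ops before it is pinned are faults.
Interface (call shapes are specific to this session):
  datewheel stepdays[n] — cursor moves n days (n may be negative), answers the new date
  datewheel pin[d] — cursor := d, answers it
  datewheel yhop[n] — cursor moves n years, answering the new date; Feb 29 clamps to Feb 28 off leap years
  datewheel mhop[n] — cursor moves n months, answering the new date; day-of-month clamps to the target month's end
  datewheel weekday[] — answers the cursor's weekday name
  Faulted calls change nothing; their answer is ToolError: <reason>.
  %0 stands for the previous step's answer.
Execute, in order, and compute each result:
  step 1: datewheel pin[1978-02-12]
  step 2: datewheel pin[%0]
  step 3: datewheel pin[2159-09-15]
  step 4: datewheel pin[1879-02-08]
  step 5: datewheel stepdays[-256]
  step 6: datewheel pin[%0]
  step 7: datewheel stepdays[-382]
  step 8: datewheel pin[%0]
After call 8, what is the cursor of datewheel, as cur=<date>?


Answer: cur=1877-05-11

Derivation:
→ datewheel pin(d→1978-02-12)
← 1978-02-12
→ datewheel pin(d→%0)
← 1978-02-12
→ datewheel pin(d→2159-09-15)
← 2159-09-15
→ datewheel pin(d→1879-02-08)
← 1879-02-08
→ datewheel stepdays(n→-256)
← 1878-05-28
→ datewheel pin(d→%0)
← 1878-05-28
→ datewheel stepdays(n→-382)
← 1877-05-11
→ datewheel pin(d→%0)
← 1877-05-11


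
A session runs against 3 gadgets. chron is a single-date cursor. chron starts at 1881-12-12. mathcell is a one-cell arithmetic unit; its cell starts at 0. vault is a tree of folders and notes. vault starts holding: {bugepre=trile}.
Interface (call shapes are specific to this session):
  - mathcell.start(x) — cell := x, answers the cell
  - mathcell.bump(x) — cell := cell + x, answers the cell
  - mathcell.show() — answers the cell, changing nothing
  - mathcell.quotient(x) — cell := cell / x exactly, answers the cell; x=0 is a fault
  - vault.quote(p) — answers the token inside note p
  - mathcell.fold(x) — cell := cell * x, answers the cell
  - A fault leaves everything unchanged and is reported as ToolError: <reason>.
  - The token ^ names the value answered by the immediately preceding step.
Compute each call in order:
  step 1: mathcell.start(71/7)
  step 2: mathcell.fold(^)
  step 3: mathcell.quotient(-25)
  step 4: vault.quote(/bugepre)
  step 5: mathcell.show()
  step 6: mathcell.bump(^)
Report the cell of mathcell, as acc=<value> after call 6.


-- 1. start(x: 71/7) -> 71/7
-- 2. fold(x: ^) -> 5041/49
-- 3. quotient(x: -25) -> -5041/1225
-- 4. quote(p: /bugepre) -> trile
-- 5. show() -> -5041/1225
-- 6. bump(x: ^) -> -10082/1225

Answer: acc=-10082/1225


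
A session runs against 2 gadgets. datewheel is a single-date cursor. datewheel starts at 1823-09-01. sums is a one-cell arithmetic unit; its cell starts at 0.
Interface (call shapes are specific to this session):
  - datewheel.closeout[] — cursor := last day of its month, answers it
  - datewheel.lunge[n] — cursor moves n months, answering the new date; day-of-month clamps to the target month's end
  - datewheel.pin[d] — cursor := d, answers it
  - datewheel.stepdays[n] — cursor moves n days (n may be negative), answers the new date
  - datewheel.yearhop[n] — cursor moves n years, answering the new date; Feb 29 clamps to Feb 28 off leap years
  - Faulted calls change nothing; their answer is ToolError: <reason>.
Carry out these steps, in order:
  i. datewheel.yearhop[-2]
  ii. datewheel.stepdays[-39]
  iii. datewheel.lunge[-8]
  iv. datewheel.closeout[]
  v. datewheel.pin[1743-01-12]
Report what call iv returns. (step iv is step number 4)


Act: datewheel.yearhop[n=-2]
Obs: 1821-09-01
Act: datewheel.stepdays[n=-39]
Obs: 1821-07-24
Act: datewheel.lunge[n=-8]
Obs: 1820-11-24
Act: datewheel.closeout[]
Obs: 1820-11-30
Act: datewheel.pin[d=1743-01-12]
Obs: 1743-01-12

Answer: 1820-11-30


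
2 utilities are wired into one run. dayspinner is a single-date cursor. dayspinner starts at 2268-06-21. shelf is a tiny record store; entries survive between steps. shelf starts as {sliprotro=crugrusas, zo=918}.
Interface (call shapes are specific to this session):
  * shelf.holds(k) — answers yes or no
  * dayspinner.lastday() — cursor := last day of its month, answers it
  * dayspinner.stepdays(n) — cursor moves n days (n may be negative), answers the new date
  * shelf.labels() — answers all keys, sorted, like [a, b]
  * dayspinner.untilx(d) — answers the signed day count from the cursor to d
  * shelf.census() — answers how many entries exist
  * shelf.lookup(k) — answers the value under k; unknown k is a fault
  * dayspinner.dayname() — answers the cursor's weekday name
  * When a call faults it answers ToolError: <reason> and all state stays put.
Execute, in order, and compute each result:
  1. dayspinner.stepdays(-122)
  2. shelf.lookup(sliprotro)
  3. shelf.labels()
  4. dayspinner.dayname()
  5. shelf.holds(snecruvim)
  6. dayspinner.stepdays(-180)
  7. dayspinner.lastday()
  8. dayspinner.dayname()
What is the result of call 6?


Answer: 2267-08-24

Derivation:
~$ dayspinner.stepdays n→-122
= 2268-02-20
~$ shelf.lookup k→sliprotro
= crugrusas
~$ shelf.labels
= [sliprotro, zo]
~$ dayspinner.dayname
= Thursday
~$ shelf.holds k→snecruvim
= no
~$ dayspinner.stepdays n→-180
= 2267-08-24
~$ dayspinner.lastday
= 2267-08-31
~$ dayspinner.dayname
= Saturday


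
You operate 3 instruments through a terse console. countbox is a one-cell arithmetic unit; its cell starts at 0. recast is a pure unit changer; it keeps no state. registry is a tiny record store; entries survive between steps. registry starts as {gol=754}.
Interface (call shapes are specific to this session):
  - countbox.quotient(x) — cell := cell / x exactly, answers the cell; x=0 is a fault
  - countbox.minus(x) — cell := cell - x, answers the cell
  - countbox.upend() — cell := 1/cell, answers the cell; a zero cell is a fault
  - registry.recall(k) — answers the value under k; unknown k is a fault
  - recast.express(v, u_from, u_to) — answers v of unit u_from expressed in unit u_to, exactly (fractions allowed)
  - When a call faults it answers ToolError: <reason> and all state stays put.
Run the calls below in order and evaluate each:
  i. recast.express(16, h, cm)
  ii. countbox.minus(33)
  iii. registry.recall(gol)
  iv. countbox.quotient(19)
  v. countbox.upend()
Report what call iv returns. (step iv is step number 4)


Answer: -33/19

Derivation:
Calling recast.express with v=16, u_from=h, u_to=cm, and see ToolError: incompatible units.
I invoke countbox.minus with x=33, — result: -33.
Now I run registry.recall with k=gol, yielding 754.
Now I run countbox.quotient with x=19, and get -33/19.
Invoking countbox.upend, which returns -19/33.


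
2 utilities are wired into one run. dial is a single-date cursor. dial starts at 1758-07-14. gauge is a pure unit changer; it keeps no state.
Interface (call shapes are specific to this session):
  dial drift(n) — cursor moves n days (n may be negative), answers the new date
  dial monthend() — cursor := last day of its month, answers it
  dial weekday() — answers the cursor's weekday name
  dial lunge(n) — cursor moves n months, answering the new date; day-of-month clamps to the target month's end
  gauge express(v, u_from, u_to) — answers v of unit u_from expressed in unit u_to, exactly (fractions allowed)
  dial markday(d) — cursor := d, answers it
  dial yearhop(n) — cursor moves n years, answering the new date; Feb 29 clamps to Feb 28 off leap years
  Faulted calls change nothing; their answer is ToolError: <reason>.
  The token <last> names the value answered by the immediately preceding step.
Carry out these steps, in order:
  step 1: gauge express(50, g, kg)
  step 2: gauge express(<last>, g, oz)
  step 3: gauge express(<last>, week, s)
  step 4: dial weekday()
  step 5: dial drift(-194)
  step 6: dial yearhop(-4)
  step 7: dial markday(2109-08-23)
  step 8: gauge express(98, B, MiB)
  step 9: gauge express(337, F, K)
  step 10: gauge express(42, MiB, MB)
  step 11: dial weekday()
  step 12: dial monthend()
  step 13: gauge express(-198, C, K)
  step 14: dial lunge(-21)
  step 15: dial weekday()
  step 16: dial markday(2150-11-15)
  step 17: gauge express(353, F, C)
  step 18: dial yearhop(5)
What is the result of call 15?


// 1. gauge express(50, g, kg) => 1/20
// 2. gauge express(<last>, g, oz) => 80000/45359237
// 3. gauge express(<last>, week, s) => 6912000000/6479891
// 4. dial weekday() => Friday
// 5. dial drift(-194) => 1758-01-01
// 6. dial yearhop(-4) => 1754-01-01
// 7. dial markday(2109-08-23) => 2109-08-23
// 8. gauge express(98, B, MiB) => 49/524288
// 9. gauge express(337, F, K) => 79667/180
// 10. gauge express(42, MiB, MB) => 688128/15625
// 11. dial weekday() => Friday
// 12. dial monthend() => 2109-08-31
// 13. gauge express(-198, C, K) => 1503/20
// 14. dial lunge(-21) => 2107-11-30
// 15. dial weekday() => Wednesday
// 16. dial markday(2150-11-15) => 2150-11-15
// 17. gauge express(353, F, C) => 535/3
// 18. dial yearhop(5) => 2155-11-15

Answer: Wednesday
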